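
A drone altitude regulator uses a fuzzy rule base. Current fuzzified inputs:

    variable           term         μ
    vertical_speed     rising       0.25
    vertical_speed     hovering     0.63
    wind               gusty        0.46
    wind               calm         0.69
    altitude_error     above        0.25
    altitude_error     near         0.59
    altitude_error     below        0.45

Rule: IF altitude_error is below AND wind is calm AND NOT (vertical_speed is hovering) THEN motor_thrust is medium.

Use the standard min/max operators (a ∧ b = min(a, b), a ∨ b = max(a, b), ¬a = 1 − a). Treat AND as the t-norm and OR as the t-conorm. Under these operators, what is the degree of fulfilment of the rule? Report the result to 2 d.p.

0.37

firing strength: below=0.45, calm=0.69, ¬hovering=1−0.63=0.37; AND[min(a, b)] → w = 0.37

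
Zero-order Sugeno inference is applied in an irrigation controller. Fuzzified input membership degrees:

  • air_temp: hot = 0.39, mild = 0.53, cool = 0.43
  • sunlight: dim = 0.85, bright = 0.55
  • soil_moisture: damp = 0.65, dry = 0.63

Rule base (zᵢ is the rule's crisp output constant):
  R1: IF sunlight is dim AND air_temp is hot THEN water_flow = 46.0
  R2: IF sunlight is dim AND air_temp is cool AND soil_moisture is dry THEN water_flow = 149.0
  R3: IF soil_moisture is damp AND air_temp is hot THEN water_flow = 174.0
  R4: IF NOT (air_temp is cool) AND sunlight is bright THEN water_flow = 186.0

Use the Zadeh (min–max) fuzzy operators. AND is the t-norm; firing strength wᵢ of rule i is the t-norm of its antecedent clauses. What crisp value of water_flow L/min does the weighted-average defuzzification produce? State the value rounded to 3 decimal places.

R1 (z=46.0): dim=0.85, hot=0.39; AND[min(a, b)] → w = 0.39
R2 (z=149.0): dim=0.85, cool=0.43, dry=0.63; AND[min(a, b)] → w = 0.43
R3 (z=174.0): damp=0.65, hot=0.39; AND[min(a, b)] → w = 0.39
R4 (z=186.0): ¬cool=1−0.43=0.57, bright=0.55; AND[min(a, b)] → w = 0.55
Weighted average = (0.39·46.0 + 0.43·149.0 + 0.39·174.0 + 0.55·186.0) / (0.39 + 0.43 + 0.39 + 0.55)
  = 252.1700 / 1.7600 = 143.278

143.278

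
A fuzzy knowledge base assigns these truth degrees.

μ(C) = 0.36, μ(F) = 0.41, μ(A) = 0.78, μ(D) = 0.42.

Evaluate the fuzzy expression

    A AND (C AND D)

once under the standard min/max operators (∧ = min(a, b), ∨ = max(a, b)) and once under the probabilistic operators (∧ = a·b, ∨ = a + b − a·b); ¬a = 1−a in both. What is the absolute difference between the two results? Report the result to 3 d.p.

Under standard min/max:
  C AND D = min(a, b) on (0.36, 0.42) = 0.36
  A AND (C AND D) = min(a, b) on (0.78, 0.36) = 0.36
  → value = 0.3600
Under probabilistic:
  C AND D = a·b on (0.3600, 0.4200) = 0.1512
  A AND (C AND D) = a·b on (0.7800, 0.1512) = 0.1179
  → value = 0.1179
|0.3600 − 0.1179| = 0.242

0.242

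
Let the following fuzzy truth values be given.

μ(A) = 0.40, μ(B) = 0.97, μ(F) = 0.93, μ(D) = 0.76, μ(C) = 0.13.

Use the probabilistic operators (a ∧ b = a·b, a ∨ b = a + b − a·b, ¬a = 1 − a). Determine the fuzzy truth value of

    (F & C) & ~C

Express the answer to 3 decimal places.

0.105

F & C = a·b on (0.9300, 0.1300) = 0.1209
~C = 1 − 0.1300 = 0.8700
(F & C) & ~C = a·b on (0.1209, 0.8700) = 0.1052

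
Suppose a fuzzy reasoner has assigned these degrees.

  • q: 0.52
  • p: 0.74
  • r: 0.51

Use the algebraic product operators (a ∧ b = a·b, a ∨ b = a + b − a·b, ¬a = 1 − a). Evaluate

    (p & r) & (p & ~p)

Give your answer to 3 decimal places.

0.073

p & r = a·b on (0.7400, 0.5100) = 0.3774
~p = 1 − 0.7400 = 0.2600
p & ~p = a·b on (0.7400, 0.2600) = 0.1924
(p & r) & (p & ~p) = a·b on (0.3774, 0.1924) = 0.0726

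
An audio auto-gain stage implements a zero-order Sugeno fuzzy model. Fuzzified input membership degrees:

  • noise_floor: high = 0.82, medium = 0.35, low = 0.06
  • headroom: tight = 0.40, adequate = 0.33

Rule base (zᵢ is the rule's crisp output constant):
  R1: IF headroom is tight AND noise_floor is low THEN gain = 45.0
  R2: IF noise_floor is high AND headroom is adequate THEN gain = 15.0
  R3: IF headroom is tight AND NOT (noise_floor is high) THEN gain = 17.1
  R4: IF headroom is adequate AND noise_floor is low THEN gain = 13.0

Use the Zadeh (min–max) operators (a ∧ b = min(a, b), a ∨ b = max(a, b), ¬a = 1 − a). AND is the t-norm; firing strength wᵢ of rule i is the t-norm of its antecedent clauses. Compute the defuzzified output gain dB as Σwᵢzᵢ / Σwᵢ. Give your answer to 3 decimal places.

R1 (z=45.0): tight=0.40, low=0.06; AND[min(a, b)] → w = 0.06
R2 (z=15.0): high=0.82, adequate=0.33; AND[min(a, b)] → w = 0.33
R3 (z=17.1): tight=0.40, ¬high=1−0.82=0.18; AND[min(a, b)] → w = 0.18
R4 (z=13.0): adequate=0.33, low=0.06; AND[min(a, b)] → w = 0.06
Weighted average = (0.06·45.0 + 0.33·15.0 + 0.18·17.1 + 0.06·13.0) / (0.06 + 0.33 + 0.18 + 0.06)
  = 11.5080 / 0.6300 = 18.267

18.267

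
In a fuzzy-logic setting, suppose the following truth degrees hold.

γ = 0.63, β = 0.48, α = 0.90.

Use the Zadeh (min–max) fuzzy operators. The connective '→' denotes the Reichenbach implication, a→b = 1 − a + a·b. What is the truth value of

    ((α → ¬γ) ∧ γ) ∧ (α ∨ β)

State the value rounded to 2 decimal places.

¬γ = 1 − 0.63 = 0.37
α → ¬γ  [Reichenbach: 1 − a + a·b] with a=0.90, b=0.37 → 0.43
(α → ¬γ) ∧ γ = min(a, b) on (0.43, 0.63) = 0.43
α ∨ β = max(a, b) on (0.90, 0.48) = 0.90
((α → ¬γ) ∧ γ) ∧ (α ∨ β) = min(a, b) on (0.43, 0.90) = 0.43

0.43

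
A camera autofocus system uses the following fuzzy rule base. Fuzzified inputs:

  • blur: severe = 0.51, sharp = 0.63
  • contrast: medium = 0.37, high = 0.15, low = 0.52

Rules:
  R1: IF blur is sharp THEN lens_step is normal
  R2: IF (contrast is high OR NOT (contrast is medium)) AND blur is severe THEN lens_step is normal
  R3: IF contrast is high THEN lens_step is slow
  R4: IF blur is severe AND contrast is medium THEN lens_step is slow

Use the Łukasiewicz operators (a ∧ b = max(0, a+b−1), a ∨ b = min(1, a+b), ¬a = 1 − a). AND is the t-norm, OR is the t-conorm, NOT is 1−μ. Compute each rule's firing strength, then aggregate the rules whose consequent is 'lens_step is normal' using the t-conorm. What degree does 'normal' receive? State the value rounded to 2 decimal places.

0.92

R1: sharp=0.63 → w = 0.63
R2: (high=0.15 OR ¬medium=1−0.37=0.63) = 0.78; AND[max(0, a+b−1)] with severe=0.51 → w = 0.29
R3: high=0.15 → w = 0.15
R4: severe=0.51, medium=0.37; AND[max(0, a+b−1)] → w = 0.00
Rules with consequent 'normal': {R1, R2} → strengths 0.63, 0.29
Aggregate via t-conorm [min(1, a+b)]: 0.92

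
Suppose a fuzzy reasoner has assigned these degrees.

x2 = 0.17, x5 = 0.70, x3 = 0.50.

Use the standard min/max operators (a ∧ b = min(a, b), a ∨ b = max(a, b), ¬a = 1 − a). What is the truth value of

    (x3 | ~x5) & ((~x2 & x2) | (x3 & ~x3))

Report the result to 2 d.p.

0.50

~x5 = 1 − 0.70 = 0.30
x3 | ~x5 = max(a, b) on (0.50, 0.30) = 0.50
~x2 = 1 − 0.17 = 0.83
~x2 & x2 = min(a, b) on (0.83, 0.17) = 0.17
~x3 = 1 − 0.50 = 0.50
x3 & ~x3 = min(a, b) on (0.50, 0.50) = 0.50
(~x2 & x2) | (x3 & ~x3) = max(a, b) on (0.17, 0.50) = 0.50
(x3 | ~x5) & ((~x2 & x2) | (x3 & ~x3)) = min(a, b) on (0.50, 0.50) = 0.50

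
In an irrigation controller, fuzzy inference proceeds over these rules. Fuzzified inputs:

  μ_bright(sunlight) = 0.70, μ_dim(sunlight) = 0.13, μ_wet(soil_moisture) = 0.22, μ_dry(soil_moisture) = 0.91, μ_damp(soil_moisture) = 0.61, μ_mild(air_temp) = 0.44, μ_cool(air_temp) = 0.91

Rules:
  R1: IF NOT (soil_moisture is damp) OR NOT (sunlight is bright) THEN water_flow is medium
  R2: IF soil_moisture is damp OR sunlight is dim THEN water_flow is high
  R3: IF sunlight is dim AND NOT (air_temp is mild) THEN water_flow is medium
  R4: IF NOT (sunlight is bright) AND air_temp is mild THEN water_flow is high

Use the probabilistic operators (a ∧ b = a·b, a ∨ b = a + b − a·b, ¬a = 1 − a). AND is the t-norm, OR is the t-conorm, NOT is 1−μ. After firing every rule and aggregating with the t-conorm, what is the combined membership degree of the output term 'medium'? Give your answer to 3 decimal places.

R1: ¬damp=1−0.61=0.39, ¬bright=1−0.70=0.30; OR[a + b − a·b] → w = 0.5730
R2: damp=0.61, dim=0.13; OR[a + b − a·b] → w = 0.6607
R3: dim=0.13, ¬mild=1−0.44=0.56; AND[a·b] → w = 0.0728
R4: ¬bright=1−0.70=0.30, mild=0.44; AND[a·b] → w = 0.1320
Rules with consequent 'medium': {R1, R3} → strengths 0.5730, 0.0728
Aggregate via t-conorm [a + b − a·b]: 0.6041

0.604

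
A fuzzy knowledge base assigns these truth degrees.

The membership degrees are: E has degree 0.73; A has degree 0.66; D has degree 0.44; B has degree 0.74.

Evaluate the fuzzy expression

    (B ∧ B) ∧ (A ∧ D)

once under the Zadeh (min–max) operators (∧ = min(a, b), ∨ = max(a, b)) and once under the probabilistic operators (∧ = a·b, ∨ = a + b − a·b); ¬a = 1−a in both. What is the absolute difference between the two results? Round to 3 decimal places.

0.281

Under Zadeh (min–max):
  B ∧ B = min(a, b) on (0.74, 0.74) = 0.74
  A ∧ D = min(a, b) on (0.66, 0.44) = 0.44
  (B ∧ B) ∧ (A ∧ D) = min(a, b) on (0.74, 0.44) = 0.44
  → value = 0.4400
Under probabilistic:
  B ∧ B = a·b on (0.7400, 0.7400) = 0.5476
  A ∧ D = a·b on (0.6600, 0.4400) = 0.2904
  (B ∧ B) ∧ (A ∧ D) = a·b on (0.5476, 0.2904) = 0.1590
  → value = 0.1590
|0.4400 − 0.1590| = 0.281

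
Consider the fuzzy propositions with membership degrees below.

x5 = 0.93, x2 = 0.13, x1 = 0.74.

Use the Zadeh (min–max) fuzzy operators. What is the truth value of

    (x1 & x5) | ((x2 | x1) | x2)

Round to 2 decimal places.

0.74

x1 & x5 = min(a, b) on (0.74, 0.93) = 0.74
x2 | x1 = max(a, b) on (0.13, 0.74) = 0.74
(x2 | x1) | x2 = max(a, b) on (0.74, 0.13) = 0.74
(x1 & x5) | ((x2 | x1) | x2) = max(a, b) on (0.74, 0.74) = 0.74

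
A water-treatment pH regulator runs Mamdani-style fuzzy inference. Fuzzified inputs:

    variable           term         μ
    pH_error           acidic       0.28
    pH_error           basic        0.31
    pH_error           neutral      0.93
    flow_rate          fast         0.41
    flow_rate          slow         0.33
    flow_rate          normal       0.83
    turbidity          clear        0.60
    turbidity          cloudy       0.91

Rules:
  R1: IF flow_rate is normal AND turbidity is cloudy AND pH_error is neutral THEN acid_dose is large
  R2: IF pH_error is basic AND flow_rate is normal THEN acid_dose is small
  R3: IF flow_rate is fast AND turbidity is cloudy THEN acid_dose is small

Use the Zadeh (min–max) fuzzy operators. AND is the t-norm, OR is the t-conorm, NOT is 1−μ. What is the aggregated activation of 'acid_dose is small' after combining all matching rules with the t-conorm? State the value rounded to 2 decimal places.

R1: normal=0.83, cloudy=0.91, neutral=0.93; AND[min(a, b)] → w = 0.83
R2: basic=0.31, normal=0.83; AND[min(a, b)] → w = 0.31
R3: fast=0.41, cloudy=0.91; AND[min(a, b)] → w = 0.41
Rules with consequent 'small': {R2, R3} → strengths 0.31, 0.41
Aggregate via t-conorm [max(a, b)]: 0.41

0.41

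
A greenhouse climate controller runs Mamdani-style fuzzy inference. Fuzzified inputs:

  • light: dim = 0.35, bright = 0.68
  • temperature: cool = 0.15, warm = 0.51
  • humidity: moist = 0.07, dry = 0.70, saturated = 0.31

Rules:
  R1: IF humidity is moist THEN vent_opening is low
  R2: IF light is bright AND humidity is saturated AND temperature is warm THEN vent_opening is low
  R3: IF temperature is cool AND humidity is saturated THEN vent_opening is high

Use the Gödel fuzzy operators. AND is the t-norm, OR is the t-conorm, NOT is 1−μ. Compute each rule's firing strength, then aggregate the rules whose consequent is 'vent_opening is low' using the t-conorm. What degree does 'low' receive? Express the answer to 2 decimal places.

0.31

R1: moist=0.07 → w = 0.07
R2: bright=0.68, saturated=0.31, warm=0.51; AND[min(a, b)] → w = 0.31
R3: cool=0.15, saturated=0.31; AND[min(a, b)] → w = 0.15
Rules with consequent 'low': {R1, R2} → strengths 0.07, 0.31
Aggregate via t-conorm [max(a, b)]: 0.31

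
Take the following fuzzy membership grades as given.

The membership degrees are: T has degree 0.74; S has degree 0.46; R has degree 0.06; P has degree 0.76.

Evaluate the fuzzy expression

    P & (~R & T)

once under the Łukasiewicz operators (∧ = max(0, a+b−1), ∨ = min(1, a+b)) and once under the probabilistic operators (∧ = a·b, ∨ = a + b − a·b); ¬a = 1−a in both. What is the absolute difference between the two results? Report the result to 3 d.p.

Under Łukasiewicz:
  ~R = 1 − 0.06 = 0.94
  ~R & T = max(0, a+b−1) on (0.94, 0.74) = 0.68
  P & (~R & T) = max(0, a+b−1) on (0.76, 0.68) = 0.44
  → value = 0.4400
Under probabilistic:
  ~R = 1 − 0.0600 = 0.9400
  ~R & T = a·b on (0.9400, 0.7400) = 0.6956
  P & (~R & T) = a·b on (0.7600, 0.6956) = 0.5287
  → value = 0.5287
|0.4400 − 0.5287| = 0.089

0.089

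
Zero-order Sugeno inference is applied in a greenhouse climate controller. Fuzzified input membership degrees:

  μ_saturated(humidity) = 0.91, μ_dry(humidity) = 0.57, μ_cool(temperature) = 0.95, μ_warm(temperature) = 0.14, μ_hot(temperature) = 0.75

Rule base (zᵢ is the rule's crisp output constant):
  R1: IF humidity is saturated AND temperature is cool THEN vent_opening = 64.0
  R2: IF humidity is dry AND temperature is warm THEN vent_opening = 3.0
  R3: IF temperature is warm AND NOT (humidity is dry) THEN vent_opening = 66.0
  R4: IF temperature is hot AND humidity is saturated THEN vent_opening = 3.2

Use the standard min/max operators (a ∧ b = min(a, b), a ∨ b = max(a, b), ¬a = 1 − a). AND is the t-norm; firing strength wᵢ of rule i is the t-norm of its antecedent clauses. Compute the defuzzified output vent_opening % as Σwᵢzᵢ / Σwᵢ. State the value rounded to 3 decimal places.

R1 (z=64.0): saturated=0.91, cool=0.95; AND[min(a, b)] → w = 0.91
R2 (z=3.0): dry=0.57, warm=0.14; AND[min(a, b)] → w = 0.14
R3 (z=66.0): warm=0.14, ¬dry=1−0.57=0.43; AND[min(a, b)] → w = 0.14
R4 (z=3.2): hot=0.75, saturated=0.91; AND[min(a, b)] → w = 0.75
Weighted average = (0.91·64.0 + 0.14·3.0 + 0.14·66.0 + 0.75·3.2) / (0.91 + 0.14 + 0.14 + 0.75)
  = 70.3000 / 1.9400 = 36.237

36.237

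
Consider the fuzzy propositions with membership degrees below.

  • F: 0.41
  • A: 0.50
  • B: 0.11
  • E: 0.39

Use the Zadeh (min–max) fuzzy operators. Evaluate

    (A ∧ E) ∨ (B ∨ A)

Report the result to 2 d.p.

A ∧ E = min(a, b) on (0.50, 0.39) = 0.39
B ∨ A = max(a, b) on (0.11, 0.50) = 0.50
(A ∧ E) ∨ (B ∨ A) = max(a, b) on (0.39, 0.50) = 0.50

0.50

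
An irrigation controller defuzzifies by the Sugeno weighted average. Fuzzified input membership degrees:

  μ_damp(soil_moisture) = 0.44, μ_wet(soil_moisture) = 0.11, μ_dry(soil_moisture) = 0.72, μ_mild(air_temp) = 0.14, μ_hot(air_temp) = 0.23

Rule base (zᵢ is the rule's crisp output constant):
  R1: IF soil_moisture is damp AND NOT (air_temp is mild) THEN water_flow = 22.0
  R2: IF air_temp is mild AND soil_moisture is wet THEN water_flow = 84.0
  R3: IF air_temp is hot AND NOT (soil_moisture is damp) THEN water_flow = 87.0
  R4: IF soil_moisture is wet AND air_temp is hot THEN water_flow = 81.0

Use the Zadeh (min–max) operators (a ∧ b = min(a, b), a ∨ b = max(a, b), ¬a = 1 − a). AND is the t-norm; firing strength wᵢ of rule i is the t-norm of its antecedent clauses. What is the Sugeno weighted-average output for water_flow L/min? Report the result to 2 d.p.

R1 (z=22.0): damp=0.44, ¬mild=1−0.14=0.86; AND[min(a, b)] → w = 0.44
R2 (z=84.0): mild=0.14, wet=0.11; AND[min(a, b)] → w = 0.11
R3 (z=87.0): hot=0.23, ¬damp=1−0.44=0.56; AND[min(a, b)] → w = 0.23
R4 (z=81.0): wet=0.11, hot=0.23; AND[min(a, b)] → w = 0.11
Weighted average = (0.44·22.0 + 0.11·84.0 + 0.23·87.0 + 0.11·81.0) / (0.44 + 0.11 + 0.23 + 0.11)
  = 47.8400 / 0.8900 = 53.75

53.75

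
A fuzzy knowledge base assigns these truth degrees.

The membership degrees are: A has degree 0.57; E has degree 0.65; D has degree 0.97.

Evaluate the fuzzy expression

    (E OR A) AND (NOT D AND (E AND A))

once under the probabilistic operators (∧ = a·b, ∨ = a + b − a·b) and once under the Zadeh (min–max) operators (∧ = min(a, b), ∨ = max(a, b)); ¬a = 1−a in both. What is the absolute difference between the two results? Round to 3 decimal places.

0.021

Under probabilistic:
  E OR A = a + b − a·b on (0.6500, 0.5700) = 0.8495
  NOT D = 1 − 0.9700 = 0.0300
  E AND A = a·b on (0.6500, 0.5700) = 0.3705
  NOT D AND (E AND A) = a·b on (0.0300, 0.3705) = 0.0111
  (E OR A) AND (NOT D AND (E AND A)) = a·b on (0.8495, 0.0111) = 0.0094
  → value = 0.0094
Under Zadeh (min–max):
  E OR A = max(a, b) on (0.65, 0.57) = 0.65
  NOT D = 1 − 0.97 = 0.03
  E AND A = min(a, b) on (0.65, 0.57) = 0.57
  NOT D AND (E AND A) = min(a, b) on (0.03, 0.57) = 0.03
  (E OR A) AND (NOT D AND (E AND A)) = min(a, b) on (0.65, 0.03) = 0.03
  → value = 0.0300
|0.0094 − 0.0300| = 0.021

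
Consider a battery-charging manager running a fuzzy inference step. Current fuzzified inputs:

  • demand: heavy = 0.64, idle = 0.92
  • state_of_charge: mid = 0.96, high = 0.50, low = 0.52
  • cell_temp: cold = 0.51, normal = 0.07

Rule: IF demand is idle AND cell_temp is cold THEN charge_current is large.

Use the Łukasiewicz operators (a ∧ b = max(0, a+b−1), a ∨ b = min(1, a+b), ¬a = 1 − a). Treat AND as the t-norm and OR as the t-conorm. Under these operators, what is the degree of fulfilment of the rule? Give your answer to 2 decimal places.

0.43

firing strength: idle=0.92, cold=0.51; AND[max(0, a+b−1)] → w = 0.43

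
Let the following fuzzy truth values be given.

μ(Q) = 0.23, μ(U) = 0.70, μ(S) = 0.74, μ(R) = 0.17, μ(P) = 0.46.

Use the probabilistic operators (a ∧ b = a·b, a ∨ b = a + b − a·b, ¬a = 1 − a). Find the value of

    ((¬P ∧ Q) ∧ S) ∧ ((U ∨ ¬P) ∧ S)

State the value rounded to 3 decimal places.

¬P = 1 − 0.4600 = 0.5400
¬P ∧ Q = a·b on (0.5400, 0.2300) = 0.1242
(¬P ∧ Q) ∧ S = a·b on (0.1242, 0.7400) = 0.0919
¬P = 1 − 0.4600 = 0.5400
U ∨ ¬P = a + b − a·b on (0.7000, 0.5400) = 0.8620
(U ∨ ¬P) ∧ S = a·b on (0.8620, 0.7400) = 0.6379
((¬P ∧ Q) ∧ S) ∧ ((U ∨ ¬P) ∧ S) = a·b on (0.0919, 0.6379) = 0.0586

0.059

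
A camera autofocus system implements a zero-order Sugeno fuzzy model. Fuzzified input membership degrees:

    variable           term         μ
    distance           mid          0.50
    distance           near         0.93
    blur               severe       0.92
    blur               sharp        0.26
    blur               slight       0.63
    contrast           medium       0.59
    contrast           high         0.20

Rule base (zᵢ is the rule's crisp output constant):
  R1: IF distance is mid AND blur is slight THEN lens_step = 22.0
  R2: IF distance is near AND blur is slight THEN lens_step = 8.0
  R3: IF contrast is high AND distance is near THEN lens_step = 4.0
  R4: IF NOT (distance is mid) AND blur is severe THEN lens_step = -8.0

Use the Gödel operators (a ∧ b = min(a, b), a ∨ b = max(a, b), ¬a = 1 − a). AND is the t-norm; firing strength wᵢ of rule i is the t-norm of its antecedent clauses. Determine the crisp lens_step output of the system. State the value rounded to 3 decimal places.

7.016

R1 (z=22.0): mid=0.50, slight=0.63; AND[min(a, b)] → w = 0.50
R2 (z=8.0): near=0.93, slight=0.63; AND[min(a, b)] → w = 0.63
R3 (z=4.0): high=0.20, near=0.93; AND[min(a, b)] → w = 0.20
R4 (z=-8.0): ¬mid=1−0.50=0.50, severe=0.92; AND[min(a, b)] → w = 0.50
Weighted average = (0.50·22.0 + 0.63·8.0 + 0.20·4.0 + 0.50·-8.0) / (0.50 + 0.63 + 0.20 + 0.50)
  = 12.8400 / 1.8300 = 7.016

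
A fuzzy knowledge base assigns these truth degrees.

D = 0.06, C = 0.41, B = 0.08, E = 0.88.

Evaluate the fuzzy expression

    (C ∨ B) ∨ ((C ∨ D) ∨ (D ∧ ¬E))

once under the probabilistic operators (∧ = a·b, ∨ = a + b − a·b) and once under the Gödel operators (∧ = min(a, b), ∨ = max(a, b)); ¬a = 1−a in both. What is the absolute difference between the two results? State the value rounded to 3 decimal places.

0.291

Under probabilistic:
  C ∨ B = a + b − a·b on (0.4100, 0.0800) = 0.4572
  C ∨ D = a + b − a·b on (0.4100, 0.0600) = 0.4454
  ¬E = 1 − 0.8800 = 0.1200
  D ∧ ¬E = a·b on (0.0600, 0.1200) = 0.0072
  (C ∨ D) ∨ (D ∧ ¬E) = a + b − a·b on (0.4454, 0.0072) = 0.4494
  (C ∨ B) ∨ ((C ∨ D) ∨ (D ∧ ¬E)) = a + b − a·b on (0.4572, 0.4494) = 0.7011
  → value = 0.7011
Under Gödel:
  C ∨ B = max(a, b) on (0.41, 0.08) = 0.41
  C ∨ D = max(a, b) on (0.41, 0.06) = 0.41
  ¬E = 1 − 0.88 = 0.12
  D ∧ ¬E = min(a, b) on (0.06, 0.12) = 0.06
  (C ∨ D) ∨ (D ∧ ¬E) = max(a, b) on (0.41, 0.06) = 0.41
  (C ∨ B) ∨ ((C ∨ D) ∨ (D ∧ ¬E)) = max(a, b) on (0.41, 0.41) = 0.41
  → value = 0.4100
|0.7011 − 0.4100| = 0.291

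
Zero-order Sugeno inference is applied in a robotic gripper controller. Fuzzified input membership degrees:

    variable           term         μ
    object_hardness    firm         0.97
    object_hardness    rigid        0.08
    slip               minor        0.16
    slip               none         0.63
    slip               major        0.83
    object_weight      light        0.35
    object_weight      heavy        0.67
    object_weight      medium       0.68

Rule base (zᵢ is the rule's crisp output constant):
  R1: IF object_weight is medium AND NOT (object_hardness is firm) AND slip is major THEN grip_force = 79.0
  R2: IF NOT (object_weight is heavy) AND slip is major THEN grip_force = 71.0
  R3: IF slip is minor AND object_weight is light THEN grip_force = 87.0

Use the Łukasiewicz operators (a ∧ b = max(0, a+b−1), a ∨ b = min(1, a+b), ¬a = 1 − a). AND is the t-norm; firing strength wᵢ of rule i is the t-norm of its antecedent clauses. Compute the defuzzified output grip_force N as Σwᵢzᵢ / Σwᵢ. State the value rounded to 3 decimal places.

71.000

R1 (z=79.0): medium=0.68, ¬firm=1−0.97=0.03, major=0.83; AND[max(0, a+b−1)] → w = 0.00
R2 (z=71.0): ¬heavy=1−0.67=0.33, major=0.83; AND[max(0, a+b−1)] → w = 0.16
R3 (z=87.0): minor=0.16, light=0.35; AND[max(0, a+b−1)] → w = 0.00
Weighted average = (0.00·79.0 + 0.16·71.0 + 0.00·87.0) / (0.00 + 0.16 + 0.00)
  = 11.3600 / 0.1600 = 71.000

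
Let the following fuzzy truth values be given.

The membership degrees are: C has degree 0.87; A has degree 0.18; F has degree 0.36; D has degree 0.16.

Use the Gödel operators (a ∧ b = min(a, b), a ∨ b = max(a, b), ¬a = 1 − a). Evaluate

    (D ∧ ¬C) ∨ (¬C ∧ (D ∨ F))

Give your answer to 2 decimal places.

0.13

¬C = 1 − 0.87 = 0.13
D ∧ ¬C = min(a, b) on (0.16, 0.13) = 0.13
¬C = 1 − 0.87 = 0.13
D ∨ F = max(a, b) on (0.16, 0.36) = 0.36
¬C ∧ (D ∨ F) = min(a, b) on (0.13, 0.36) = 0.13
(D ∧ ¬C) ∨ (¬C ∧ (D ∨ F)) = max(a, b) on (0.13, 0.13) = 0.13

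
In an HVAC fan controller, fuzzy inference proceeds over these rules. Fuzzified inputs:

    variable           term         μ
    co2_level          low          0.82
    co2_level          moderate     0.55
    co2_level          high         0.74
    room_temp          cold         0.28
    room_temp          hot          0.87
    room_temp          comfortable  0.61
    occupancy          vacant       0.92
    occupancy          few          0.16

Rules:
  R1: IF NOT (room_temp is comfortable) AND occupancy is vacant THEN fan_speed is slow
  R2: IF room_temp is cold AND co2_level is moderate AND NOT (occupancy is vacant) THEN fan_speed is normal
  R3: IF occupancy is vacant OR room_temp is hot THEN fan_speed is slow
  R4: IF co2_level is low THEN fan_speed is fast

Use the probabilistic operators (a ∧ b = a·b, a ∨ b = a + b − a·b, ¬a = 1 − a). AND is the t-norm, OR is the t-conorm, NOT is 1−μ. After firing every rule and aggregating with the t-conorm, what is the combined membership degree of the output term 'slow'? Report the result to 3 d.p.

0.993

R1: ¬comfortable=1−0.61=0.39, vacant=0.92; AND[a·b] → w = 0.3588
R2: cold=0.28, moderate=0.55, ¬vacant=1−0.92=0.08; AND[a·b] → w = 0.0123
R3: vacant=0.92, hot=0.87; OR[a + b − a·b] → w = 0.9896
R4: low=0.82 → w = 0.8200
Rules with consequent 'slow': {R1, R3} → strengths 0.3588, 0.9896
Aggregate via t-conorm [a + b − a·b]: 0.9933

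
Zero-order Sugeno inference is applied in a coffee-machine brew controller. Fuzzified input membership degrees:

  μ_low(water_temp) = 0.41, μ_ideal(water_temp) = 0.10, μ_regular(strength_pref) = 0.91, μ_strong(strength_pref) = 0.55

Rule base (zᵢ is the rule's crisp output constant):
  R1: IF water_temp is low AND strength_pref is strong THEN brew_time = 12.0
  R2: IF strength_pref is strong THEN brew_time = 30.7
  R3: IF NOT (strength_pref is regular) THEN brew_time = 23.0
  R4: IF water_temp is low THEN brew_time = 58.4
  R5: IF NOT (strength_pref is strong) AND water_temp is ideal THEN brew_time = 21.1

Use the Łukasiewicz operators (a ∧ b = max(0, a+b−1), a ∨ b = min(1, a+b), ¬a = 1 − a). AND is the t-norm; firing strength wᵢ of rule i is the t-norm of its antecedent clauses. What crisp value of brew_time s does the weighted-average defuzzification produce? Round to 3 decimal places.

40.856

R1 (z=12.0): low=0.41, strong=0.55; AND[max(0, a+b−1)] → w = 0.00
R2 (z=30.7): strong=0.55 → w = 0.55
R3 (z=23.0): ¬regular=1−0.91=0.09 → w = 0.09
R4 (z=58.4): low=0.41 → w = 0.41
R5 (z=21.1): ¬strong=1−0.55=0.45, ideal=0.10; AND[max(0, a+b−1)] → w = 0.00
Weighted average = (0.00·12.0 + 0.55·30.7 + 0.09·23.0 + 0.41·58.4 + 0.00·21.1) / (0.00 + 0.55 + 0.09 + 0.41 + 0.00)
  = 42.8990 / 1.0500 = 40.856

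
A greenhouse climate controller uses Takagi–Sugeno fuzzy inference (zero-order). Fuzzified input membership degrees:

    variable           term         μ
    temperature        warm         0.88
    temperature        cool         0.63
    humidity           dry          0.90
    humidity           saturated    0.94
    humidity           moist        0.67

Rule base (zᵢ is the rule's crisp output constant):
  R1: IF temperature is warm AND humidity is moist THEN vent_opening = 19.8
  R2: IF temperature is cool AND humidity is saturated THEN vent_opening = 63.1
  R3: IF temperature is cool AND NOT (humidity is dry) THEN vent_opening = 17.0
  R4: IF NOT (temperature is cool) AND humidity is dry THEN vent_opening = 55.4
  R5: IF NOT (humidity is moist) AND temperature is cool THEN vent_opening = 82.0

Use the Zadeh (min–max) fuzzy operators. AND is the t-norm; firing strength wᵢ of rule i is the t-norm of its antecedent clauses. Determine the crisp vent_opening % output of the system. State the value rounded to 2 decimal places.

48.70

R1 (z=19.8): warm=0.88, moist=0.67; AND[min(a, b)] → w = 0.67
R2 (z=63.1): cool=0.63, saturated=0.94; AND[min(a, b)] → w = 0.63
R3 (z=17.0): cool=0.63, ¬dry=1−0.90=0.10; AND[min(a, b)] → w = 0.10
R4 (z=55.4): ¬cool=1−0.63=0.37, dry=0.90; AND[min(a, b)] → w = 0.37
R5 (z=82.0): ¬moist=1−0.67=0.33, cool=0.63; AND[min(a, b)] → w = 0.33
Weighted average = (0.67·19.8 + 0.63·63.1 + 0.10·17.0 + 0.37·55.4 + 0.33·82.0) / (0.67 + 0.63 + 0.10 + 0.37 + 0.33)
  = 102.2770 / 2.1000 = 48.70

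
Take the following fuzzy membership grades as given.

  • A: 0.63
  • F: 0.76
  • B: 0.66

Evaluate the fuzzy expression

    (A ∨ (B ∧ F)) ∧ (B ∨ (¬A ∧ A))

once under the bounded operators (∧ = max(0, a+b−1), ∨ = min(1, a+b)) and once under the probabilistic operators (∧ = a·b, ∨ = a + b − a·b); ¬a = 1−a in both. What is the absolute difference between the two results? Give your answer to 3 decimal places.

Under bounded:
  B ∧ F = max(0, a+b−1) on (0.66, 0.76) = 0.42
  A ∨ (B ∧ F) = min(1, a+b) on (0.63, 0.42) = 1.00
  ¬A = 1 − 0.63 = 0.37
  ¬A ∧ A = max(0, a+b−1) on (0.37, 0.63) = 0.00
  B ∨ (¬A ∧ A) = min(1, a+b) on (0.66, 0.00) = 0.66
  (A ∨ (B ∧ F)) ∧ (B ∨ (¬A ∧ A)) = max(0, a+b−1) on (1.00, 0.66) = 0.66
  → value = 0.6600
Under probabilistic:
  B ∧ F = a·b on (0.6600, 0.7600) = 0.5016
  A ∨ (B ∧ F) = a + b − a·b on (0.6300, 0.5016) = 0.8156
  ¬A = 1 − 0.6300 = 0.3700
  ¬A ∧ A = a·b on (0.3700, 0.6300) = 0.2331
  B ∨ (¬A ∧ A) = a + b − a·b on (0.6600, 0.2331) = 0.7393
  (A ∨ (B ∧ F)) ∧ (B ∨ (¬A ∧ A)) = a·b on (0.8156, 0.7393) = 0.6029
  → value = 0.6029
|0.6600 − 0.6029| = 0.057

0.057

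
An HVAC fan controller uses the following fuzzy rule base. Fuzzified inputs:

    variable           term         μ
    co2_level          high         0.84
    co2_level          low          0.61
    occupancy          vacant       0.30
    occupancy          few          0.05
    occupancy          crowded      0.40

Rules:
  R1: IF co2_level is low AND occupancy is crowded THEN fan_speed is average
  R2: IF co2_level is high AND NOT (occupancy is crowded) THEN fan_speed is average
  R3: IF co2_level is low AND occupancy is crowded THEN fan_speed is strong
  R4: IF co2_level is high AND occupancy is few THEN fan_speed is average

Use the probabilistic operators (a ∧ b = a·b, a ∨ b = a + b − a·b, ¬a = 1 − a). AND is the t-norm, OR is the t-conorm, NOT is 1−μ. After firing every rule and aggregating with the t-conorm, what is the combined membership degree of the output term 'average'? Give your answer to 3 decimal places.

0.641

R1: low=0.61, crowded=0.40; AND[a·b] → w = 0.2440
R2: high=0.84, ¬crowded=1−0.40=0.60; AND[a·b] → w = 0.5040
R3: low=0.61, crowded=0.40; AND[a·b] → w = 0.2440
R4: high=0.84, few=0.05; AND[a·b] → w = 0.0420
Rules with consequent 'average': {R1, R2, R4} → strengths 0.2440, 0.5040, 0.0420
Aggregate via t-conorm [a + b − a·b]: 0.6408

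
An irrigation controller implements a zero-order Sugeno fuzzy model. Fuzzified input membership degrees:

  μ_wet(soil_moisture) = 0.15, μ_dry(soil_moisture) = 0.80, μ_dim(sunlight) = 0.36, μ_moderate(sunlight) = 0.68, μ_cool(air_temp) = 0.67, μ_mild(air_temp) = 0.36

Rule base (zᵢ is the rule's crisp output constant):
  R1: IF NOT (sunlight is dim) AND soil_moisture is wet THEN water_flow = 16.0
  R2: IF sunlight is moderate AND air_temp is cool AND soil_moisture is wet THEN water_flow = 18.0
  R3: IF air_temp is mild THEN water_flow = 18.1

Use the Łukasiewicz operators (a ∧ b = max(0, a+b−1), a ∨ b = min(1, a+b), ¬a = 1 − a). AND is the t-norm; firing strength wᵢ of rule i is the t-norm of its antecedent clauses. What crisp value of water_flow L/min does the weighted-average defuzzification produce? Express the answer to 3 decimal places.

R1 (z=16.0): ¬dim=1−0.36=0.64, wet=0.15; AND[max(0, a+b−1)] → w = 0.00
R2 (z=18.0): moderate=0.68, cool=0.67, wet=0.15; AND[max(0, a+b−1)] → w = 0.00
R3 (z=18.1): mild=0.36 → w = 0.36
Weighted average = (0.00·16.0 + 0.00·18.0 + 0.36·18.1) / (0.00 + 0.00 + 0.36)
  = 6.5160 / 0.3600 = 18.100

18.100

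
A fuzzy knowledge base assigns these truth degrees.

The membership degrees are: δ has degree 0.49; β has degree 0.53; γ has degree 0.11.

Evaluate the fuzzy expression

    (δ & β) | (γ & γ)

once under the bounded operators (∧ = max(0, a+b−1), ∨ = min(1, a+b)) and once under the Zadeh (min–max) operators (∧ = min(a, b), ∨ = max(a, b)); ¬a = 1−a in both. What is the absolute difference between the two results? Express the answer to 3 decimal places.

0.470

Under bounded:
  δ & β = max(0, a+b−1) on (0.49, 0.53) = 0.02
  γ & γ = max(0, a+b−1) on (0.11, 0.11) = 0.00
  (δ & β) | (γ & γ) = min(1, a+b) on (0.02, 0.00) = 0.02
  → value = 0.0200
Under Zadeh (min–max):
  δ & β = min(a, b) on (0.49, 0.53) = 0.49
  γ & γ = min(a, b) on (0.11, 0.11) = 0.11
  (δ & β) | (γ & γ) = max(a, b) on (0.49, 0.11) = 0.49
  → value = 0.4900
|0.0200 − 0.4900| = 0.470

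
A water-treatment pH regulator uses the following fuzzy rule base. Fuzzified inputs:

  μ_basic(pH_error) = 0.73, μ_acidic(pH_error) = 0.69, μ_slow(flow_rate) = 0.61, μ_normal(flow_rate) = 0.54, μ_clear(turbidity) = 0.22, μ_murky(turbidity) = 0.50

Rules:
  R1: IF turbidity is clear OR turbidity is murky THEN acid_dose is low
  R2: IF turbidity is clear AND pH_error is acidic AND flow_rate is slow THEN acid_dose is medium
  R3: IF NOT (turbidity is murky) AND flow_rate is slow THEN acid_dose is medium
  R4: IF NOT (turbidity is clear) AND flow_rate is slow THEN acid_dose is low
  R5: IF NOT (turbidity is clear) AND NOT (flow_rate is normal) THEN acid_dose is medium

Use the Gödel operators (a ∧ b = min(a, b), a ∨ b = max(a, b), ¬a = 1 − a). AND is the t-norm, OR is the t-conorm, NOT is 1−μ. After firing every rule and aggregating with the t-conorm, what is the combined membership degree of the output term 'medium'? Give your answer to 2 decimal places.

0.50

R1: clear=0.22, murky=0.50; OR[max(a, b)] → w = 0.50
R2: clear=0.22, acidic=0.69, slow=0.61; AND[min(a, b)] → w = 0.22
R3: ¬murky=1−0.50=0.50, slow=0.61; AND[min(a, b)] → w = 0.50
R4: ¬clear=1−0.22=0.78, slow=0.61; AND[min(a, b)] → w = 0.61
R5: ¬clear=1−0.22=0.78, ¬normal=1−0.54=0.46; AND[min(a, b)] → w = 0.46
Rules with consequent 'medium': {R2, R3, R5} → strengths 0.22, 0.50, 0.46
Aggregate via t-conorm [max(a, b)]: 0.50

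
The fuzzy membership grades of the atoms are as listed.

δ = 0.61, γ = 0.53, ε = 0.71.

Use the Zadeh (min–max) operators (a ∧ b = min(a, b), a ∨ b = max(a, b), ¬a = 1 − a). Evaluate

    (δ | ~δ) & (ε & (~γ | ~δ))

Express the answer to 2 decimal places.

~δ = 1 − 0.61 = 0.39
δ | ~δ = max(a, b) on (0.61, 0.39) = 0.61
~γ = 1 − 0.53 = 0.47
~δ = 1 − 0.61 = 0.39
~γ | ~δ = max(a, b) on (0.47, 0.39) = 0.47
ε & (~γ | ~δ) = min(a, b) on (0.71, 0.47) = 0.47
(δ | ~δ) & (ε & (~γ | ~δ)) = min(a, b) on (0.61, 0.47) = 0.47

0.47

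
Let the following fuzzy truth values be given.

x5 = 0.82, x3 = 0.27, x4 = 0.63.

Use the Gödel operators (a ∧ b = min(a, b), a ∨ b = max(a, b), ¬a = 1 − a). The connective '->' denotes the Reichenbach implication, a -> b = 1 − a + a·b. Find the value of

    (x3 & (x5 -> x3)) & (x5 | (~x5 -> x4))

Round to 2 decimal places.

x5 -> x3  [Reichenbach: 1 − a + a·b] with a=0.82, b=0.27 → 0.40
x3 & (x5 -> x3) = min(a, b) on (0.27, 0.40) = 0.27
~x5 = 1 − 0.82 = 0.18
~x5 -> x4  [Reichenbach: 1 − a + a·b] with a=0.18, b=0.63 → 0.93
x5 | (~x5 -> x4) = max(a, b) on (0.82, 0.93) = 0.93
(x3 & (x5 -> x3)) & (x5 | (~x5 -> x4)) = min(a, b) on (0.27, 0.93) = 0.27

0.27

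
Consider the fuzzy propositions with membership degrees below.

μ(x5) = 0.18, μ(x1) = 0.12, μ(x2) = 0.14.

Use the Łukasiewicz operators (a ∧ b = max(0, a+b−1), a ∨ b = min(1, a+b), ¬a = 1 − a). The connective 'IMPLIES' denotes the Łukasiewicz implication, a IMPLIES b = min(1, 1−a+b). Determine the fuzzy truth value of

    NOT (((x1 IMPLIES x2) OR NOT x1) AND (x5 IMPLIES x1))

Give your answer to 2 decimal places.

x1 IMPLIES x2  [Łukasiewicz: min(1, 1−a+b)] with a=0.12, b=0.14 → 1.00
NOT x1 = 1 − 0.12 = 0.88
(x1 IMPLIES x2) OR NOT x1 = min(1, a+b) on (1.00, 0.88) = 1.00
x5 IMPLIES x1  [Łukasiewicz: min(1, 1−a+b)] with a=0.18, b=0.12 → 0.94
((x1 IMPLIES x2) OR NOT x1) AND (x5 IMPLIES x1) = max(0, a+b−1) on (1.00, 0.94) = 0.94
NOT (((x1 IMPLIES x2) OR NOT x1) AND (x5 IMPLIES x1)) = 1 − 0.94 = 0.06

0.06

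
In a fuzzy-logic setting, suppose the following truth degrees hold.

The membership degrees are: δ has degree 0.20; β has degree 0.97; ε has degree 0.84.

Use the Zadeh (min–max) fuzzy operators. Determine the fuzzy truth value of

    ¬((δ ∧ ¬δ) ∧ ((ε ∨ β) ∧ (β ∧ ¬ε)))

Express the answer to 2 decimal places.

0.84

¬δ = 1 − 0.20 = 0.80
δ ∧ ¬δ = min(a, b) on (0.20, 0.80) = 0.20
ε ∨ β = max(a, b) on (0.84, 0.97) = 0.97
¬ε = 1 − 0.84 = 0.16
β ∧ ¬ε = min(a, b) on (0.97, 0.16) = 0.16
(ε ∨ β) ∧ (β ∧ ¬ε) = min(a, b) on (0.97, 0.16) = 0.16
(δ ∧ ¬δ) ∧ ((ε ∨ β) ∧ (β ∧ ¬ε)) = min(a, b) on (0.20, 0.16) = 0.16
¬((δ ∧ ¬δ) ∧ ((ε ∨ β) ∧ (β ∧ ¬ε))) = 1 − 0.16 = 0.84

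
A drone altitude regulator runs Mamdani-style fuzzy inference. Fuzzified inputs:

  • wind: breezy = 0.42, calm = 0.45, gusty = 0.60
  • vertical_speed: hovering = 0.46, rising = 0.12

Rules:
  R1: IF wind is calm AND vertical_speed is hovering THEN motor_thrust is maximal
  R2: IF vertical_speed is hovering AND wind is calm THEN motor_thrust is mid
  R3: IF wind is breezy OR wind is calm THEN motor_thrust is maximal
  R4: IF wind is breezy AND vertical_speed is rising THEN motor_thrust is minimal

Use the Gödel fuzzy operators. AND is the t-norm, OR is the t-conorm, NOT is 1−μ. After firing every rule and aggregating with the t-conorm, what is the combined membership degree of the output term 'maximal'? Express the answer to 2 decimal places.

0.45

R1: calm=0.45, hovering=0.46; AND[min(a, b)] → w = 0.45
R2: hovering=0.46, calm=0.45; AND[min(a, b)] → w = 0.45
R3: breezy=0.42, calm=0.45; OR[max(a, b)] → w = 0.45
R4: breezy=0.42, rising=0.12; AND[min(a, b)] → w = 0.12
Rules with consequent 'maximal': {R1, R3} → strengths 0.45, 0.45
Aggregate via t-conorm [max(a, b)]: 0.45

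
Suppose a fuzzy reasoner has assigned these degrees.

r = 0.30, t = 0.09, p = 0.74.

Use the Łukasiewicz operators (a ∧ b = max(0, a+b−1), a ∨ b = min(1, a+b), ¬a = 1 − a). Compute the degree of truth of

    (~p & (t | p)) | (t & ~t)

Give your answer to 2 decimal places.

~p = 1 − 0.74 = 0.26
t | p = min(1, a+b) on (0.09, 0.74) = 0.83
~p & (t | p) = max(0, a+b−1) on (0.26, 0.83) = 0.09
~t = 1 − 0.09 = 0.91
t & ~t = max(0, a+b−1) on (0.09, 0.91) = 0.00
(~p & (t | p)) | (t & ~t) = min(1, a+b) on (0.09, 0.00) = 0.09

0.09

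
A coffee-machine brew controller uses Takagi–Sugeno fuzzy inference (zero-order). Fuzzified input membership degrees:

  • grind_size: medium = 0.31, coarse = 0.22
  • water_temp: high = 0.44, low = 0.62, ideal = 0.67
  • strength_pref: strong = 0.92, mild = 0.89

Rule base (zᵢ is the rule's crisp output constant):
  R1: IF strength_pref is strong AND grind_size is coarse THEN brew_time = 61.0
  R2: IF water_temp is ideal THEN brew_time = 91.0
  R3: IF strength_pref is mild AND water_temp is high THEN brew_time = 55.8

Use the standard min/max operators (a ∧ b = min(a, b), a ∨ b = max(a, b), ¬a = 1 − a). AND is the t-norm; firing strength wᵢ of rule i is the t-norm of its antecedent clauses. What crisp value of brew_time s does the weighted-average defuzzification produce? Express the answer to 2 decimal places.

74.39

R1 (z=61.0): strong=0.92, coarse=0.22; AND[min(a, b)] → w = 0.22
R2 (z=91.0): ideal=0.67 → w = 0.67
R3 (z=55.8): mild=0.89, high=0.44; AND[min(a, b)] → w = 0.44
Weighted average = (0.22·61.0 + 0.67·91.0 + 0.44·55.8) / (0.22 + 0.67 + 0.44)
  = 98.9420 / 1.3300 = 74.39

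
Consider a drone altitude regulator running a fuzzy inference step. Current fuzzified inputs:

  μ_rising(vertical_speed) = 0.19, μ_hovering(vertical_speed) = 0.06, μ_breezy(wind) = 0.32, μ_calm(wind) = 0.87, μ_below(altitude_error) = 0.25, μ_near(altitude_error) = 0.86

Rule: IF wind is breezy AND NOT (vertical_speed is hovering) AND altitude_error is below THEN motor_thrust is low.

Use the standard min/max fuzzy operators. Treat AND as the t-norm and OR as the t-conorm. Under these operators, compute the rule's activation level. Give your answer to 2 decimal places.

firing strength: breezy=0.32, ¬hovering=1−0.06=0.94, below=0.25; AND[min(a, b)] → w = 0.25

0.25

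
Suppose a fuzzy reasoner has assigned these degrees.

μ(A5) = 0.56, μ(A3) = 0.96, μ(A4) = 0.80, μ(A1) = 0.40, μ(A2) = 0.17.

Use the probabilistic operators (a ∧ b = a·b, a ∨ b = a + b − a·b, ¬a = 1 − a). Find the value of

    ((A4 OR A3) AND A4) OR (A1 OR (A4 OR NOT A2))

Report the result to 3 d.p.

A4 OR A3 = a + b − a·b on (0.8000, 0.9600) = 0.9920
(A4 OR A3) AND A4 = a·b on (0.9920, 0.8000) = 0.7936
NOT A2 = 1 − 0.1700 = 0.8300
A4 OR NOT A2 = a + b − a·b on (0.8000, 0.8300) = 0.9660
A1 OR (A4 OR NOT A2) = a + b − a·b on (0.4000, 0.9660) = 0.9796
((A4 OR A3) AND A4) OR (A1 OR (A4 OR NOT A2)) = a + b − a·b on (0.7936, 0.9796) = 0.9958

0.996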